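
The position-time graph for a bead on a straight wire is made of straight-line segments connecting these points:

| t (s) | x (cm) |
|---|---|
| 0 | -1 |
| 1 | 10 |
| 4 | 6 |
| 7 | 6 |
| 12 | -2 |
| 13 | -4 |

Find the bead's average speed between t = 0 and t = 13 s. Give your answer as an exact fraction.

Average speed = (total path length)/(elapsed time); on a piecewise-linear x-t graph the path length is Σ|Δx|.
0–1 s: |Δx| = |10 − -1| = 11 cm
1–4 s: |Δx| = |6 − 10| = 4 cm
4–7 s: |Δx| = |6 − 6| = 0 cm
7–12 s: |Δx| = |-2 − 6| = 8 cm
12–13 s: |Δx| = |-4 − -2| = 2 cm
Total path = 25 cm; average speed = 25/13 = 25/13 cm/s.

25/13 cm/s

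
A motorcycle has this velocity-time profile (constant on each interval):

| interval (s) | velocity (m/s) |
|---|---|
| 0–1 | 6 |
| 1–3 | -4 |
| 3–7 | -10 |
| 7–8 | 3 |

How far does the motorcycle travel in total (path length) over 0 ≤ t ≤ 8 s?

Total distance travelled is ∫|v| dt — sum the magnitudes of each area piece.
0–1 s: |6| × 1 = 6 m
1–3 s: |-4| × 2 = 8 m
3–7 s: |-10| × 4 = 40 m
7–8 s: |3| × 1 = 3 m
Total distance = 57 m

57 m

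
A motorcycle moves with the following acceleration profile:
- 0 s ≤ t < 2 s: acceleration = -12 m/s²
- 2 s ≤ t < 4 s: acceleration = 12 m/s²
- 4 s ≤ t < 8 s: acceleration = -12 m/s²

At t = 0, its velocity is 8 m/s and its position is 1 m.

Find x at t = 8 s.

On each constant-a segment, Δv = aΔt and Δx = v₀Δt + ½aΔt²; chain segment to segment.
0–2 s: v starts 8 m/s; Δx = 8·2 + ½·-12·2² = -8 m; v ends -16 m/s.
2–4 s: v starts -16 m/s; Δx = -16·2 + ½·12·2² = -8 m; v ends 8 m/s.
4–8 s: v starts 8 m/s; Δx = 8·4 + ½·-12·4² = -64 m; v ends -40 m/s.
x(8) = 1 + Σ Δx = -79 m.

-79 m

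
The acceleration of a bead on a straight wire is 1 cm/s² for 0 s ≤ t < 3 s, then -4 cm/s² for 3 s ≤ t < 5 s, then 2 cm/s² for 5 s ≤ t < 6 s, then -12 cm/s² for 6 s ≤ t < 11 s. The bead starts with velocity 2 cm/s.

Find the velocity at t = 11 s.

Δv equals the area under the a-t graph; then v = v₀ + Δv.
0–3 s: 1 × 3 = 3 cm/s
3–5 s: -4 × 2 = -8 cm/s
5–6 s: 2 × 1 = 2 cm/s
6–11 s: -12 × 5 = -60 cm/s
Δv = -63 cm/s, so v(11) = 2 + (-63) = -61 cm/s.

-61 cm/s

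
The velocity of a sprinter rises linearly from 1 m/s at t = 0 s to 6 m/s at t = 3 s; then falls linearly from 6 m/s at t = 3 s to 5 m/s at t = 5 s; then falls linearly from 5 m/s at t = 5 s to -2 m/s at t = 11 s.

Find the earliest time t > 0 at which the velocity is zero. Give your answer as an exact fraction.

t = 65/7 s

v changes sign on 5–11 s (from 5 to -2); the graph is linear there, so v = 0 at t = 5 + (-5)·(11 − 5)/(-2 − 5) = 65/7 s.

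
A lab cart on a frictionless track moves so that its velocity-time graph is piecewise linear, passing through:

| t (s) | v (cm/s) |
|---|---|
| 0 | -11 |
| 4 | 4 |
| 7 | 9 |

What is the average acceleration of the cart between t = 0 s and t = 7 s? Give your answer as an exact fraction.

Average acceleration = Δv/Δt = (9 − -11)/(7 − 0) = 20/7 cm/s².

20/7 cm/s²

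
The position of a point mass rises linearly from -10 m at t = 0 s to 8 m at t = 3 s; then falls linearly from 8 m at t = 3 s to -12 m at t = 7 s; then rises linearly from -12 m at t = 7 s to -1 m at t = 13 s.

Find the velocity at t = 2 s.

6 m/s

Velocity is the slope of the x-t graph on 0–3 s: (8 − -10)/(3 − 0) = 6 m/s.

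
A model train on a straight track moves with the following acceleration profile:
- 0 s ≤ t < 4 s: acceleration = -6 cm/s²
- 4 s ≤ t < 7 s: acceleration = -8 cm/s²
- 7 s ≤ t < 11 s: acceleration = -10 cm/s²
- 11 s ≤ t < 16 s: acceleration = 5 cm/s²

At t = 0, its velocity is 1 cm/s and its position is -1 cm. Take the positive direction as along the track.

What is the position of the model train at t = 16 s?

-790.5 cm

On each constant-a segment, Δv = aΔt and Δx = v₀Δt + ½aΔt²; chain segment to segment.
0–4 s: v starts 1 cm/s; Δx = 1·4 + ½·-6·4² = -44 cm; v ends -23 cm/s.
4–7 s: v starts -23 cm/s; Δx = -23·3 + ½·-8·3² = -105 cm; v ends -47 cm/s.
7–11 s: v starts -47 cm/s; Δx = -47·4 + ½·-10·4² = -268 cm; v ends -87 cm/s.
11–16 s: v starts -87 cm/s; Δx = -87·5 + ½·5·5² = -372.5 cm; v ends -62 cm/s.
x(16) = -1 + Σ Δx = -790.5 cm.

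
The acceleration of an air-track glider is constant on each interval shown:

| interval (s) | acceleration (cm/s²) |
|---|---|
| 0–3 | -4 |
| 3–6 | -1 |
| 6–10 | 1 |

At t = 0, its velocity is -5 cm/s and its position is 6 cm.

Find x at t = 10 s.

On each constant-a segment, Δv = aΔt and Δx = v₀Δt + ½aΔt²; chain segment to segment.
0–3 s: v starts -5 cm/s; Δx = -5·3 + ½·-4·3² = -33 cm; v ends -17 cm/s.
3–6 s: v starts -17 cm/s; Δx = -17·3 + ½·-1·3² = -55.5 cm; v ends -20 cm/s.
6–10 s: v starts -20 cm/s; Δx = -20·4 + ½·1·4² = -72 cm; v ends -16 cm/s.
x(10) = 6 + Σ Δx = -154.5 cm.

-154.5 cm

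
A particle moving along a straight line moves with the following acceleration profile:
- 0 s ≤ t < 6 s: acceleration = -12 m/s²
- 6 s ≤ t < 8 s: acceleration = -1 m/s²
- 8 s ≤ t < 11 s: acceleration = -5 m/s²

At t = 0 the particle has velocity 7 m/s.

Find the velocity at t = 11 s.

Δv equals the area under the a-t graph; then v = v₀ + Δv.
0–6 s: -12 × 6 = -72 m/s
6–8 s: -1 × 2 = -2 m/s
8–11 s: -5 × 3 = -15 m/s
Δv = -89 m/s, so v(11) = 7 + (-89) = -82 m/s.

-82 m/s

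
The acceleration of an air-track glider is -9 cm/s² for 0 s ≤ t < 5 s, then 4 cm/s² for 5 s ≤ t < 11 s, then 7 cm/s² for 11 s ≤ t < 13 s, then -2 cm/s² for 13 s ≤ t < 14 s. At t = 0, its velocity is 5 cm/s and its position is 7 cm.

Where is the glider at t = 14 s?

-269.5 cm

On each constant-a segment, Δv = aΔt and Δx = v₀Δt + ½aΔt²; chain segment to segment.
0–5 s: v starts 5 cm/s; Δx = 5·5 + ½·-9·5² = -87.5 cm; v ends -40 cm/s.
5–11 s: v starts -40 cm/s; Δx = -40·6 + ½·4·6² = -168 cm; v ends -16 cm/s.
11–13 s: v starts -16 cm/s; Δx = -16·2 + ½·7·2² = -18 cm; v ends -2 cm/s.
13–14 s: v starts -2 cm/s; Δx = -2·1 + ½·-2·1² = -3 cm; v ends -4 cm/s.
x(14) = 7 + Σ Δx = -269.5 cm.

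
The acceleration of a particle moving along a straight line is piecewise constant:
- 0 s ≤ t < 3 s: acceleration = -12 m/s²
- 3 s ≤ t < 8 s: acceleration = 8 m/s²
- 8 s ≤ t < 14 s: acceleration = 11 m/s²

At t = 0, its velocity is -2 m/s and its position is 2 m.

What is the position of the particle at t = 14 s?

62 m

On each constant-a segment, Δv = aΔt and Δx = v₀Δt + ½aΔt²; chain segment to segment.
0–3 s: v starts -2 m/s; Δx = -2·3 + ½·-12·3² = -60 m; v ends -38 m/s.
3–8 s: v starts -38 m/s; Δx = -38·5 + ½·8·5² = -90 m; v ends 2 m/s.
8–14 s: v starts 2 m/s; Δx = 2·6 + ½·11·6² = 210 m; v ends 68 m/s.
x(14) = 2 + Σ Δx = 62 m.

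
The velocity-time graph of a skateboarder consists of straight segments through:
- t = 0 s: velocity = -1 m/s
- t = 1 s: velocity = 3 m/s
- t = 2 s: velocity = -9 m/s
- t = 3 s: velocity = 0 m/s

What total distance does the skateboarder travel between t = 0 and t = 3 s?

Total distance travelled is ∫|v| dt — sum the magnitudes of each area piece.
0–1 s: v = 0 at t = 0.25 s; triangle areas 0.125 + 1.125 = 1.25 m
1–2 s: v = 0 at t = 1.25 s; triangle areas 0.375 + 3.375 = 3.75 m
2–3 s: |½(-9 + 0)(1)| = 4.5 m
Total distance = 9.5 m

9.5 m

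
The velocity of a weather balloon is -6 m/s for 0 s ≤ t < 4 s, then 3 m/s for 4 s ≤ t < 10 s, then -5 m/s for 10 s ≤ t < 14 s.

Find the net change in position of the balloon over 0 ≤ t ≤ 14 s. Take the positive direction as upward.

-26 m

Net displacement equals the area under the velocity-time graph (areas below the axis count negative).
0–4 s: -6 × 4 = -24 m
4–10 s: 3 × 6 = 18 m
10–14 s: -5 × 4 = -20 m
Net displacement = -26 m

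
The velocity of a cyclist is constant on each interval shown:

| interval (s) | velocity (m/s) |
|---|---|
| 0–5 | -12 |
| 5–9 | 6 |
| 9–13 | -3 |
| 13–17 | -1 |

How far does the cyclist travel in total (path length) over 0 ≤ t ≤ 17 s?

100 m

Total distance travelled is ∫|v| dt — sum the magnitudes of each area piece.
0–5 s: |-12| × 5 = 60 m
5–9 s: |6| × 4 = 24 m
9–13 s: |-3| × 4 = 12 m
13–17 s: |-1| × 4 = 4 m
Total distance = 100 m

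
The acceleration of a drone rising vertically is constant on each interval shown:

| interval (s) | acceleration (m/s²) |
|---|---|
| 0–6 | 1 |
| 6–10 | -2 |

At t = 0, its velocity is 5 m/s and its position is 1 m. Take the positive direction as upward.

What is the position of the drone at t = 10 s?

77 m

On each constant-a segment, Δv = aΔt and Δx = v₀Δt + ½aΔt²; chain segment to segment.
0–6 s: v starts 5 m/s; Δx = 5·6 + ½·1·6² = 48 m; v ends 11 m/s.
6–10 s: v starts 11 m/s; Δx = 11·4 + ½·-2·4² = 28 m; v ends 3 m/s.
x(10) = 1 + Σ Δx = 77 m.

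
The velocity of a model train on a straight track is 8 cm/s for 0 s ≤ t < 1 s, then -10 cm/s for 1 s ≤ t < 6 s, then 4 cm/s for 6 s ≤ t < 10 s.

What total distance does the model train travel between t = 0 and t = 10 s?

Total distance travelled is ∫|v| dt — sum the magnitudes of each area piece.
0–1 s: |8| × 1 = 8 cm
1–6 s: |-10| × 5 = 50 cm
6–10 s: |4| × 4 = 16 cm
Total distance = 74 cm

74 cm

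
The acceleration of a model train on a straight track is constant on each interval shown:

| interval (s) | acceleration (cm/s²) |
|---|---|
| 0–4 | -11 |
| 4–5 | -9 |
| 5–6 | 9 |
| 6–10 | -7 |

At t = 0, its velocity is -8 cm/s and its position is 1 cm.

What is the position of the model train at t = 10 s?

-496 cm

On each constant-a segment, Δv = aΔt and Δx = v₀Δt + ½aΔt²; chain segment to segment.
0–4 s: v starts -8 cm/s; Δx = -8·4 + ½·-11·4² = -120 cm; v ends -52 cm/s.
4–5 s: v starts -52 cm/s; Δx = -52·1 + ½·-9·1² = -56.5 cm; v ends -61 cm/s.
5–6 s: v starts -61 cm/s; Δx = -61·1 + ½·9·1² = -56.5 cm; v ends -52 cm/s.
6–10 s: v starts -52 cm/s; Δx = -52·4 + ½·-7·4² = -264 cm; v ends -80 cm/s.
x(10) = 1 + Σ Δx = -496 cm.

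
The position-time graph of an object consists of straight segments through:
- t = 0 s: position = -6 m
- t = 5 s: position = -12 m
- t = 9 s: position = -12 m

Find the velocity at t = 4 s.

Velocity is the slope of the x-t graph on 0–5 s: (-12 − -6)/(5 − 0) = -1.2 m/s.

-1.2 m/s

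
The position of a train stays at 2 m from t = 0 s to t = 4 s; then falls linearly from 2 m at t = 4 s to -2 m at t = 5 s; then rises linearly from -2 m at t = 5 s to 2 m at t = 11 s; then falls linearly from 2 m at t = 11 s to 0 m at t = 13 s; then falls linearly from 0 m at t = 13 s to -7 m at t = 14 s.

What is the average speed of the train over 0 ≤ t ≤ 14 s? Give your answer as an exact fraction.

17/14 m/s

Average speed = (total path length)/(elapsed time); on a piecewise-linear x-t graph the path length is Σ|Δx|.
0–4 s: |Δx| = |2 − 2| = 0 m
4–5 s: |Δx| = |-2 − 2| = 4 m
5–11 s: |Δx| = |2 − -2| = 4 m
11–13 s: |Δx| = |0 − 2| = 2 m
13–14 s: |Δx| = |-7 − 0| = 7 m
Total path = 17 m; average speed = 17/14 = 17/14 m/s.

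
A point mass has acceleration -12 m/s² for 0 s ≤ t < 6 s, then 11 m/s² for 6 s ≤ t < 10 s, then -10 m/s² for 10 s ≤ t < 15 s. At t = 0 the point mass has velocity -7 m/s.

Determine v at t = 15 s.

Δv equals the area under the a-t graph; then v = v₀ + Δv.
0–6 s: -12 × 6 = -72 m/s
6–10 s: 11 × 4 = 44 m/s
10–15 s: -10 × 5 = -50 m/s
Δv = -78 m/s, so v(15) = -7 + (-78) = -85 m/s.

-85 m/s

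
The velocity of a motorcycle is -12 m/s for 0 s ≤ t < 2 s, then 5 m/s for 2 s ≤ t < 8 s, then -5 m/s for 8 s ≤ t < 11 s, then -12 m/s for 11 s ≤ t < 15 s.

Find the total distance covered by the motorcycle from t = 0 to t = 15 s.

117 m

Distance (not displacement) is the total path length: add the absolute areas under v-t.
0–2 s: |-12| × 2 = 24 m
2–8 s: |5| × 6 = 30 m
8–11 s: |-5| × 3 = 15 m
11–15 s: |-12| × 4 = 48 m
Total distance = 117 m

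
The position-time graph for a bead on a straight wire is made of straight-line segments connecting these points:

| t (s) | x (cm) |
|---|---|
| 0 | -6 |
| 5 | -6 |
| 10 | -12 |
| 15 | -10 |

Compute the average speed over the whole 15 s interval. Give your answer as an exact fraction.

8/15 cm/s

Average speed = (total path length)/(elapsed time); on a piecewise-linear x-t graph the path length is Σ|Δx|.
0–5 s: |Δx| = |-6 − -6| = 0 cm
5–10 s: |Δx| = |-12 − -6| = 6 cm
10–15 s: |Δx| = |-10 − -12| = 2 cm
Total path = 8 cm; average speed = 8/15 = 8/15 cm/s.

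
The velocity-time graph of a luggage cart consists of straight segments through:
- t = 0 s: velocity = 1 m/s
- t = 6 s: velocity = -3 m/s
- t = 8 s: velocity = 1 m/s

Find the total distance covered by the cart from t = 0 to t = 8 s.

10 m

Total distance travelled is ∫|v| dt — sum the magnitudes of each area piece.
0–6 s: v = 0 at t = 1.5 s; triangle areas 0.75 + 6.75 = 7.5 m
6–8 s: v = 0 at t = 7.5 s; triangle areas 2.25 + 0.25 = 2.5 m
Total distance = 10 m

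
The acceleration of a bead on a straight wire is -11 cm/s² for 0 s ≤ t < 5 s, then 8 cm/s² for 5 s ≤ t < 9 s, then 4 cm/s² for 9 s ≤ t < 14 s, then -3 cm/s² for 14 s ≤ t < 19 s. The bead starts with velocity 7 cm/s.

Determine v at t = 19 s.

Δv equals the area under the a-t graph; then v = v₀ + Δv.
0–5 s: -11 × 5 = -55 cm/s
5–9 s: 8 × 4 = 32 cm/s
9–14 s: 4 × 5 = 20 cm/s
14–19 s: -3 × 5 = -15 cm/s
Δv = -18 cm/s, so v(19) = 7 + (-18) = -11 cm/s.

-11 cm/s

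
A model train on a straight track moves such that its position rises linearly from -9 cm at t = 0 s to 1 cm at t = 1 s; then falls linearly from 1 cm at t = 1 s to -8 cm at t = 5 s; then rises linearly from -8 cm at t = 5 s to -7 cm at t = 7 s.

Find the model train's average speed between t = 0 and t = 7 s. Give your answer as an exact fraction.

20/7 cm/s

Average speed = (total path length)/(elapsed time); on a piecewise-linear x-t graph the path length is Σ|Δx|.
0–1 s: |Δx| = |1 − -9| = 10 cm
1–5 s: |Δx| = |-8 − 1| = 9 cm
5–7 s: |Δx| = |-7 − -8| = 1 cm
Total path = 20 cm; average speed = 20/7 = 20/7 cm/s.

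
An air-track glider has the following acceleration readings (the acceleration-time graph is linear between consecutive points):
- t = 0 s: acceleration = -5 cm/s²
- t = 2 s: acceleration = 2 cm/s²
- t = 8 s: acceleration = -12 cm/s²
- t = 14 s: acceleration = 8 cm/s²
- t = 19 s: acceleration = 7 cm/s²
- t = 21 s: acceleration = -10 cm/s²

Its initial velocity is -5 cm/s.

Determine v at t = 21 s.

-15.5 cm/s

Δv equals the area under the a-t graph; then v = v₀ + Δv.
0–2 s: ½(-5 + 2)(2) = -3 cm/s
2–8 s: ½(2 + -12)(6) = -30 cm/s
8–14 s: ½(-12 + 8)(6) = -12 cm/s
14–19 s: ½(8 + 7)(5) = 37.5 cm/s
19–21 s: ½(7 + -10)(2) = -3 cm/s
Δv = -10.5 cm/s, so v(21) = -5 + (-10.5) = -15.5 cm/s.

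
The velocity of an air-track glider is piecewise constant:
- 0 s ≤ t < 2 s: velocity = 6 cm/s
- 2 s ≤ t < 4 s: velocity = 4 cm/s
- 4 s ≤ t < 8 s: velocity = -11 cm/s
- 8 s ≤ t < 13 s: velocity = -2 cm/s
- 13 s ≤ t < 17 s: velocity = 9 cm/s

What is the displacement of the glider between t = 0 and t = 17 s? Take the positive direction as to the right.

2 cm

Displacement is the signed area under the v-t curve.
0–2 s: 6 × 2 = 12 cm
2–4 s: 4 × 2 = 8 cm
4–8 s: -11 × 4 = -44 cm
8–13 s: -2 × 5 = -10 cm
13–17 s: 9 × 4 = 36 cm
Net displacement = 2 cm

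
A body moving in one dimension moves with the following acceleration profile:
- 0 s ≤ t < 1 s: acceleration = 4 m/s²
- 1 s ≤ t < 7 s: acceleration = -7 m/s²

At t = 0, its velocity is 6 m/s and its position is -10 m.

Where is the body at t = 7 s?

-68 m

On each constant-a segment, Δv = aΔt and Δx = v₀Δt + ½aΔt²; chain segment to segment.
0–1 s: v starts 6 m/s; Δx = 6·1 + ½·4·1² = 8 m; v ends 10 m/s.
1–7 s: v starts 10 m/s; Δx = 10·6 + ½·-7·6² = -66 m; v ends -32 m/s.
x(7) = -10 + Σ Δx = -68 m.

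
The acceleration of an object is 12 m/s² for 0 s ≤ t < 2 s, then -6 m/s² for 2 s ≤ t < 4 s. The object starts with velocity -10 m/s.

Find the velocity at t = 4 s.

Δv equals the area under the a-t graph; then v = v₀ + Δv.
0–2 s: 12 × 2 = 24 m/s
2–4 s: -6 × 2 = -12 m/s
Δv = 12 m/s, so v(4) = -10 + (12) = 2 m/s.

2 m/s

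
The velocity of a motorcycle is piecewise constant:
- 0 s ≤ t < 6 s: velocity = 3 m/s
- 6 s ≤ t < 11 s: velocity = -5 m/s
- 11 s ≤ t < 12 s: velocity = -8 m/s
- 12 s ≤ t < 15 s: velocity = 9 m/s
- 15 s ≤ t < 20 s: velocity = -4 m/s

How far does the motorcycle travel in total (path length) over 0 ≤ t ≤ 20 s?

98 m

Distance (not displacement) is the total path length: add the absolute areas under v-t.
0–6 s: |3| × 6 = 18 m
6–11 s: |-5| × 5 = 25 m
11–12 s: |-8| × 1 = 8 m
12–15 s: |9| × 3 = 27 m
15–20 s: |-4| × 5 = 20 m
Total distance = 98 m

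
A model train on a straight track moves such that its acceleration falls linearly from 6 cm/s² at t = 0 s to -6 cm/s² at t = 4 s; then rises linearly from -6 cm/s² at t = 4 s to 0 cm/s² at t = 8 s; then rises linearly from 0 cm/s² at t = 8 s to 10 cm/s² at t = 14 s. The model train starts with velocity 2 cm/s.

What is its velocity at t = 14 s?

20 cm/s

Δv equals the area under the a-t graph; then v = v₀ + Δv.
0–4 s: ½(6 + -6)(4) = 0 cm/s
4–8 s: ½(-6 + 0)(4) = -12 cm/s
8–14 s: ½(0 + 10)(6) = 30 cm/s
Δv = 18 cm/s, so v(14) = 2 + (18) = 20 cm/s.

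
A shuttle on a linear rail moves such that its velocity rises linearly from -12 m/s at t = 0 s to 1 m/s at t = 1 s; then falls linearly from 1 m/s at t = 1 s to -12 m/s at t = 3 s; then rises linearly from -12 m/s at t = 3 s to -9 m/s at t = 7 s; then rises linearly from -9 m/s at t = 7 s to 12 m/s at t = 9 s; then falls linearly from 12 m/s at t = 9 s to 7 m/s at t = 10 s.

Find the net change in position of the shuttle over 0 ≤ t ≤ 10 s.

Net displacement equals the area under the velocity-time graph (areas below the axis count negative).
0–1 s: ½(-12 + 1)(1) = -5.5 m
1–3 s: ½(1 + -12)(2) = -11 m
3–7 s: ½(-12 + -9)(4) = -42 m
7–9 s: ½(-9 + 12)(2) = 3 m
9–10 s: ½(12 + 7)(1) = 9.5 m
Net displacement = -46 m

-46 m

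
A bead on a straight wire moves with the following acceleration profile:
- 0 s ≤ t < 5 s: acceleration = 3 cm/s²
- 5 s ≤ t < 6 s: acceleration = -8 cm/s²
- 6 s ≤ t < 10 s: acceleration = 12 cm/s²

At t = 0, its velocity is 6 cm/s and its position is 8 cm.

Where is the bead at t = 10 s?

240.5 cm

On each constant-a segment, Δv = aΔt and Δx = v₀Δt + ½aΔt²; chain segment to segment.
0–5 s: v starts 6 cm/s; Δx = 6·5 + ½·3·5² = 67.5 cm; v ends 21 cm/s.
5–6 s: v starts 21 cm/s; Δx = 21·1 + ½·-8·1² = 17 cm; v ends 13 cm/s.
6–10 s: v starts 13 cm/s; Δx = 13·4 + ½·12·4² = 148 cm; v ends 61 cm/s.
x(10) = 8 + Σ Δx = 240.5 cm.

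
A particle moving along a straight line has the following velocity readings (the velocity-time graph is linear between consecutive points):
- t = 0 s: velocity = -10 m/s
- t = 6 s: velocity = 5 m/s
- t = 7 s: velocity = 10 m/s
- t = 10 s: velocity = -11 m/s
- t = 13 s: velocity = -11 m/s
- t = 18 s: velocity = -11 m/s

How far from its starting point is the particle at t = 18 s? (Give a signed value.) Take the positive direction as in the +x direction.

-97 m

Displacement is the signed area under the v-t curve.
0–6 s: ½(-10 + 5)(6) = -15 m
6–7 s: ½(5 + 10)(1) = 7.5 m
7–10 s: ½(10 + -11)(3) = -1.5 m
10–13 s: -11 × 3 = -33 m
13–18 s: -11 × 5 = -55 m
Net displacement = -97 m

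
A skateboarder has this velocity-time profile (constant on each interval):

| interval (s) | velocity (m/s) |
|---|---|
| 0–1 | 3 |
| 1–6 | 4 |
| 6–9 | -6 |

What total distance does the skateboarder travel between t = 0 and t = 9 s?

Distance (not displacement) is the total path length: add the absolute areas under v-t.
0–1 s: |3| × 1 = 3 m
1–6 s: |4| × 5 = 20 m
6–9 s: |-6| × 3 = 18 m
Total distance = 41 m

41 m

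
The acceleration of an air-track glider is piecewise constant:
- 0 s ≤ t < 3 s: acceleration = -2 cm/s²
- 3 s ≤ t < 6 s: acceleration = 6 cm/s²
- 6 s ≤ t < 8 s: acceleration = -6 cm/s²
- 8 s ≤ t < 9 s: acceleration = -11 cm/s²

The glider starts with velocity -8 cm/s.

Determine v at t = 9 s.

-19 cm/s

Δv equals the area under the a-t graph; then v = v₀ + Δv.
0–3 s: -2 × 3 = -6 cm/s
3–6 s: 6 × 3 = 18 cm/s
6–8 s: -6 × 2 = -12 cm/s
8–9 s: -11 × 1 = -11 cm/s
Δv = -11 cm/s, so v(9) = -8 + (-11) = -19 cm/s.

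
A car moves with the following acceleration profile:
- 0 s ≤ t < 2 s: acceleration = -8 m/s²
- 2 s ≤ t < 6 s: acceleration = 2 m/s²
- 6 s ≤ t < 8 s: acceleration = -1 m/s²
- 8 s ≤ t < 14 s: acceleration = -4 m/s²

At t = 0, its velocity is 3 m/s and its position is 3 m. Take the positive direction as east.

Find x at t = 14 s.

-169 m

On each constant-a segment, Δv = aΔt and Δx = v₀Δt + ½aΔt²; chain segment to segment.
0–2 s: v starts 3 m/s; Δx = 3·2 + ½·-8·2² = -10 m; v ends -13 m/s.
2–6 s: v starts -13 m/s; Δx = -13·4 + ½·2·4² = -36 m; v ends -5 m/s.
6–8 s: v starts -5 m/s; Δx = -5·2 + ½·-1·2² = -12 m; v ends -7 m/s.
8–14 s: v starts -7 m/s; Δx = -7·6 + ½·-4·6² = -114 m; v ends -31 m/s.
x(14) = 3 + Σ Δx = -169 m.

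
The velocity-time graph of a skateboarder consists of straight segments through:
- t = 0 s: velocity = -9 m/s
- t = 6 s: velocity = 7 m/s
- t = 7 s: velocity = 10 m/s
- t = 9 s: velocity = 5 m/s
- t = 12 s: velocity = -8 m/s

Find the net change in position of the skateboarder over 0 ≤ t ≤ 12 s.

Net displacement equals the area under the velocity-time graph (areas below the axis count negative).
0–6 s: ½(-9 + 7)(6) = -6 m
6–7 s: ½(7 + 10)(1) = 8.5 m
7–9 s: ½(10 + 5)(2) = 15 m
9–12 s: ½(5 + -8)(3) = -4.5 m
Net displacement = 13 m

13 m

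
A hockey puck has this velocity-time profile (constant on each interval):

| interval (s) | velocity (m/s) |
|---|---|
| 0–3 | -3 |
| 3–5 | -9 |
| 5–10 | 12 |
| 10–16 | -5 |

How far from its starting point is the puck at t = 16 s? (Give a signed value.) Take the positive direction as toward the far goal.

Displacement is the signed area under the v-t curve.
0–3 s: -3 × 3 = -9 m
3–5 s: -9 × 2 = -18 m
5–10 s: 12 × 5 = 60 m
10–16 s: -5 × 6 = -30 m
Net displacement = 3 m

3 m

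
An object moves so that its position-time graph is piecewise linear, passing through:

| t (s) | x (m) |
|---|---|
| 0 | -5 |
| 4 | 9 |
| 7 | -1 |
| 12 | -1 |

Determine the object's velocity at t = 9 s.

Velocity is the slope of the x-t graph on 7–12 s: (-1 − -1)/(12 − 7) = 0 m/s.

0 m/s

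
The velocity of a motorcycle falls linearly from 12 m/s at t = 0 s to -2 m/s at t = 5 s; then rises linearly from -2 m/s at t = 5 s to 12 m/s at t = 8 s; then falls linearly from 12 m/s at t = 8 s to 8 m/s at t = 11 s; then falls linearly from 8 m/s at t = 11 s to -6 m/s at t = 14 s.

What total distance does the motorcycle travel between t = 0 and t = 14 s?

Distance (not displacement) is the total path length: add the absolute areas under v-t.
0–5 s: v = 0 at t = 30/7 s; triangle areas 180/7 + 5/7 = 185/7 m
5–8 s: v = 0 at t = 38/7 s; triangle areas 3/7 + 108/7 = 111/7 m
8–11 s: |½(12 + 8)(3)| = 30 m
11–14 s: v = 0 at t = 89/7 s; triangle areas 48/7 + 27/7 = 75/7 m
Total distance = 83 m

83 m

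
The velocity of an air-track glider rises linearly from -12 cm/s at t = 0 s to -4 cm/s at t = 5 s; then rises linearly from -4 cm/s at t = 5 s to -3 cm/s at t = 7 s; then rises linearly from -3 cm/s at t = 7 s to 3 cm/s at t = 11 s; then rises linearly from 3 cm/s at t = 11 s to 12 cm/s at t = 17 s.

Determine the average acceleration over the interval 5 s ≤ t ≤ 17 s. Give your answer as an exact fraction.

4/3 cm/s²

Average acceleration = Δv/Δt = (12 − -4)/(17 − 5) = 4/3 cm/s².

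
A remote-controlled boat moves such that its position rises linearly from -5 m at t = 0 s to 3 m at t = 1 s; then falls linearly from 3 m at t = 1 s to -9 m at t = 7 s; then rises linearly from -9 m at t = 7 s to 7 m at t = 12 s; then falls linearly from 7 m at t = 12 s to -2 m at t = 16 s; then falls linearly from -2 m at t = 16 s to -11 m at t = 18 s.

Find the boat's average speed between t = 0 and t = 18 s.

3 m/s

Average speed = (total path length)/(elapsed time); on a piecewise-linear x-t graph the path length is Σ|Δx|.
0–1 s: |Δx| = |3 − -5| = 8 m
1–7 s: |Δx| = |-9 − 3| = 12 m
7–12 s: |Δx| = |7 − -9| = 16 m
12–16 s: |Δx| = |-2 − 7| = 9 m
16–18 s: |Δx| = |-11 − -2| = 9 m
Total path = 54 m; average speed = 54/18 = 3 m/s.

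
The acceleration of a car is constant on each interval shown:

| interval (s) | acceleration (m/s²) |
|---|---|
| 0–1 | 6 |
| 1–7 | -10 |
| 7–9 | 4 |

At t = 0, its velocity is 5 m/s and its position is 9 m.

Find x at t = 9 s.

-187 m

On each constant-a segment, Δv = aΔt and Δx = v₀Δt + ½aΔt²; chain segment to segment.
0–1 s: v starts 5 m/s; Δx = 5·1 + ½·6·1² = 8 m; v ends 11 m/s.
1–7 s: v starts 11 m/s; Δx = 11·6 + ½·-10·6² = -114 m; v ends -49 m/s.
7–9 s: v starts -49 m/s; Δx = -49·2 + ½·4·2² = -90 m; v ends -41 m/s.
x(9) = 9 + Σ Δx = -187 m.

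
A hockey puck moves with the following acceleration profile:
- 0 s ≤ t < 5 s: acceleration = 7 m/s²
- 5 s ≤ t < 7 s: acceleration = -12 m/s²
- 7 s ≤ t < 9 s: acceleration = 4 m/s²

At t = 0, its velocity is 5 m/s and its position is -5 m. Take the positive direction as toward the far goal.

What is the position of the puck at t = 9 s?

203.5 m

On each constant-a segment, Δv = aΔt and Δx = v₀Δt + ½aΔt²; chain segment to segment.
0–5 s: v starts 5 m/s; Δx = 5·5 + ½·7·5² = 112.5 m; v ends 40 m/s.
5–7 s: v starts 40 m/s; Δx = 40·2 + ½·-12·2² = 56 m; v ends 16 m/s.
7–9 s: v starts 16 m/s; Δx = 16·2 + ½·4·2² = 40 m; v ends 24 m/s.
x(9) = -5 + Σ Δx = 203.5 m.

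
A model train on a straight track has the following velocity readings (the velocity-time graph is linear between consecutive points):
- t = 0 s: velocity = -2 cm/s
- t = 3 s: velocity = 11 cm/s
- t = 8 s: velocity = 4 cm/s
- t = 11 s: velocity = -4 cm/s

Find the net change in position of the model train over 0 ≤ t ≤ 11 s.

51 cm

Net displacement equals the area under the velocity-time graph (areas below the axis count negative).
0–3 s: ½(-2 + 11)(3) = 13.5 cm
3–8 s: ½(11 + 4)(5) = 37.5 cm
8–11 s: ½(4 + -4)(3) = 0 cm
Net displacement = 51 cm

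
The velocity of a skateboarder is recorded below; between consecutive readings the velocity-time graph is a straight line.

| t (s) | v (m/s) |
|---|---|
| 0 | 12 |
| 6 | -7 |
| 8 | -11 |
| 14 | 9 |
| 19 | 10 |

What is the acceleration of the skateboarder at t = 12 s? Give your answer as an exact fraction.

10/3 m/s²

Acceleration is the slope of the v-t graph on 8–14 s: (9 − -11)/(14 − 8) = 10/3 m/s².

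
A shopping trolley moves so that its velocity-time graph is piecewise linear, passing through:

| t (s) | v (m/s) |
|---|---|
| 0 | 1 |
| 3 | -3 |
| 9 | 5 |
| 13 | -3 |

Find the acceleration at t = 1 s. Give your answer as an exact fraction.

-4/3 m/s²

Acceleration is the slope of the v-t graph on 0–3 s: (-3 − 1)/(3 − 0) = -4/3 m/s².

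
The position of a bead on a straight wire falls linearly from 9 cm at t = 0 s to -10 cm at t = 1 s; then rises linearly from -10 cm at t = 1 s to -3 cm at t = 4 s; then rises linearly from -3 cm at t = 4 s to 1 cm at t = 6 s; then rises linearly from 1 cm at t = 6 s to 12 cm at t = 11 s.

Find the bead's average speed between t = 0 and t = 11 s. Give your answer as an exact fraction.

41/11 cm/s

Average speed = (total path length)/(elapsed time); on a piecewise-linear x-t graph the path length is Σ|Δx|.
0–1 s: |Δx| = |-10 − 9| = 19 cm
1–4 s: |Δx| = |-3 − -10| = 7 cm
4–6 s: |Δx| = |1 − -3| = 4 cm
6–11 s: |Δx| = |12 − 1| = 11 cm
Total path = 41 cm; average speed = 41/11 = 41/11 cm/s.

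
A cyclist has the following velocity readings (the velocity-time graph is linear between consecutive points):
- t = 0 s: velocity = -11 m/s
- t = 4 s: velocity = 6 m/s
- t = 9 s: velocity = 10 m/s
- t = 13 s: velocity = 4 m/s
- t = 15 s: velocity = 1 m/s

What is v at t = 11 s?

On 9–13 s the graph is linear from 10 to 4 m/s: v(11) = 10 + (4 − 10)·(11 − 9)/(13 − 9) = 7 m/s.

7 m/s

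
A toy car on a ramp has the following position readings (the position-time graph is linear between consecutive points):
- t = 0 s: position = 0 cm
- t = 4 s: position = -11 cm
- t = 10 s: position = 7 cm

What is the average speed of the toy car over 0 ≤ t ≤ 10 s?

Average speed = (total path length)/(elapsed time); on a piecewise-linear x-t graph the path length is Σ|Δx|.
0–4 s: |Δx| = |-11 − 0| = 11 cm
4–10 s: |Δx| = |7 − -11| = 18 cm
Total path = 29 cm; average speed = 29/10 = 2.9 cm/s.

2.9 cm/s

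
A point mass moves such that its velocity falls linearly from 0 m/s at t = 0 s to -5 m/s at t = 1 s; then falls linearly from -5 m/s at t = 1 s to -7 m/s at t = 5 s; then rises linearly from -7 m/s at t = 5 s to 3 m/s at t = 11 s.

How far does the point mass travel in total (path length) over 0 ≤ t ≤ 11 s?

43.9 m

Distance (not displacement) is the total path length: add the absolute areas under v-t.
0–1 s: |½(0 + -5)(1)| = 2.5 m
1–5 s: |½(-5 + -7)(4)| = 24 m
5–11 s: v = 0 at t = 9.2 s; triangle areas 14.7 + 2.7 = 17.4 m
Total distance = 43.9 m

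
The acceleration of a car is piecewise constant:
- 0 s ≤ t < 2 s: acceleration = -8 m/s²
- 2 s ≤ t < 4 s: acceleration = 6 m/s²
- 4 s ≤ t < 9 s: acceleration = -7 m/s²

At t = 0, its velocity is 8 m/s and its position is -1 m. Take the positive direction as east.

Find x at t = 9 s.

On each constant-a segment, Δv = aΔt and Δx = v₀Δt + ½aΔt²; chain segment to segment.
0–2 s: v starts 8 m/s; Δx = 8·2 + ½·-8·2² = 0 m; v ends -8 m/s.
2–4 s: v starts -8 m/s; Δx = -8·2 + ½·6·2² = -4 m; v ends 4 m/s.
4–9 s: v starts 4 m/s; Δx = 4·5 + ½·-7·5² = -67.5 m; v ends -31 m/s.
x(9) = -1 + Σ Δx = -72.5 m.

-72.5 m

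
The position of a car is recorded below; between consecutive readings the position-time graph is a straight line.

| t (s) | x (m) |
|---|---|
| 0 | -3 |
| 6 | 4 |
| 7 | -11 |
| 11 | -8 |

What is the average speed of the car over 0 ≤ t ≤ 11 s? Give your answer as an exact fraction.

Average speed = (total path length)/(elapsed time); on a piecewise-linear x-t graph the path length is Σ|Δx|.
0–6 s: |Δx| = |4 − -3| = 7 m
6–7 s: |Δx| = |-11 − 4| = 15 m
7–11 s: |Δx| = |-8 − -11| = 3 m
Total path = 25 m; average speed = 25/11 = 25/11 m/s.

25/11 m/s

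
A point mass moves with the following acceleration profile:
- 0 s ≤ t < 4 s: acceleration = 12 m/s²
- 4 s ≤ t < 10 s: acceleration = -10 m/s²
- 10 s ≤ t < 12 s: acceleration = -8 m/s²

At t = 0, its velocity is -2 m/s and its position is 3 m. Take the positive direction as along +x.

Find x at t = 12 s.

143 m

On each constant-a segment, Δv = aΔt and Δx = v₀Δt + ½aΔt²; chain segment to segment.
0–4 s: v starts -2 m/s; Δx = -2·4 + ½·12·4² = 88 m; v ends 46 m/s.
4–10 s: v starts 46 m/s; Δx = 46·6 + ½·-10·6² = 96 m; v ends -14 m/s.
10–12 s: v starts -14 m/s; Δx = -14·2 + ½·-8·2² = -44 m; v ends -30 m/s.
x(12) = 3 + Σ Δx = 143 m.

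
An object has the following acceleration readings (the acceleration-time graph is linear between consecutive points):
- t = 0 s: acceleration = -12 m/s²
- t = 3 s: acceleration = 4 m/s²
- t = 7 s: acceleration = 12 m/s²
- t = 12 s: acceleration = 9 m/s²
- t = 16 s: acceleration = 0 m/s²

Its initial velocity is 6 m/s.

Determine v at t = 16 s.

Δv equals the area under the a-t graph; then v = v₀ + Δv.
0–3 s: ½(-12 + 4)(3) = -12 m/s
3–7 s: ½(4 + 12)(4) = 32 m/s
7–12 s: ½(12 + 9)(5) = 52.5 m/s
12–16 s: ½(9 + 0)(4) = 18 m/s
Δv = 90.5 m/s, so v(16) = 6 + (90.5) = 96.5 m/s.

96.5 m/s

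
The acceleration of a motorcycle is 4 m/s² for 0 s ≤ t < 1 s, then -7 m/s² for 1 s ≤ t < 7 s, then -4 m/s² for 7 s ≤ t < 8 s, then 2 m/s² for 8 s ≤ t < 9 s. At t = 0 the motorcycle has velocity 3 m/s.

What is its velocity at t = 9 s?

-37 m/s

Δv equals the area under the a-t graph; then v = v₀ + Δv.
0–1 s: 4 × 1 = 4 m/s
1–7 s: -7 × 6 = -42 m/s
7–8 s: -4 × 1 = -4 m/s
8–9 s: 2 × 1 = 2 m/s
Δv = -40 m/s, so v(9) = 3 + (-40) = -37 m/s.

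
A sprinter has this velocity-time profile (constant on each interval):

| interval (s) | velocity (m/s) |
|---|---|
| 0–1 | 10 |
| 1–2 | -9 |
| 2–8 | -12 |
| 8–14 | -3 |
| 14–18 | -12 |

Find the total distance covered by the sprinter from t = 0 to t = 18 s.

157 m

Total distance travelled is ∫|v| dt — sum the magnitudes of each area piece.
0–1 s: |10| × 1 = 10 m
1–2 s: |-9| × 1 = 9 m
2–8 s: |-12| × 6 = 72 m
8–14 s: |-3| × 6 = 18 m
14–18 s: |-12| × 4 = 48 m
Total distance = 157 m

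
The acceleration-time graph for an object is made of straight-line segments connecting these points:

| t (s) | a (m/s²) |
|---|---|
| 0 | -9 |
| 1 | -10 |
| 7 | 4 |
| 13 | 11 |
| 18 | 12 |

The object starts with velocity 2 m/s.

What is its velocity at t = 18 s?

Δv equals the area under the a-t graph; then v = v₀ + Δv.
0–1 s: ½(-9 + -10)(1) = -9.5 m/s
1–7 s: ½(-10 + 4)(6) = -18 m/s
7–13 s: ½(4 + 11)(6) = 45 m/s
13–18 s: ½(11 + 12)(5) = 57.5 m/s
Δv = 75 m/s, so v(18) = 2 + (75) = 77 m/s.

77 m/s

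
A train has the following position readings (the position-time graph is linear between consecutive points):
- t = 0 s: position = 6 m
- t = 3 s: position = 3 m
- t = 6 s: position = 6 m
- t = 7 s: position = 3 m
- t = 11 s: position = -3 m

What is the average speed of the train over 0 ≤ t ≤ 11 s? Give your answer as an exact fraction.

15/11 m/s

Average speed = (total path length)/(elapsed time); on a piecewise-linear x-t graph the path length is Σ|Δx|.
0–3 s: |Δx| = |3 − 6| = 3 m
3–6 s: |Δx| = |6 − 3| = 3 m
6–7 s: |Δx| = |3 − 6| = 3 m
7–11 s: |Δx| = |-3 − 3| = 6 m
Total path = 15 m; average speed = 15/11 = 15/11 m/s.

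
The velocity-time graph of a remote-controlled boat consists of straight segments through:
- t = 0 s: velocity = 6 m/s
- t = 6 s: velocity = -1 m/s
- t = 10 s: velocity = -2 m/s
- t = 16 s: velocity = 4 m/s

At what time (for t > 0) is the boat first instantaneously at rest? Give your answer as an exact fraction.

v changes sign on 0–6 s (from 6 to -1); the graph is linear there, so v = 0 at t = 0 + (-6)·(6 − 0)/(-1 − 6) = 36/7 s.

t = 36/7 s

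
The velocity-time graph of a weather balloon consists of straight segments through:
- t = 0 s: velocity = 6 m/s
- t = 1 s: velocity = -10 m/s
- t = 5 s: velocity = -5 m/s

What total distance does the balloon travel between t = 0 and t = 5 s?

34.25 m

Distance (not displacement) is the total path length: add the absolute areas under v-t.
0–1 s: v = 0 at t = 0.375 s; triangle areas 1.125 + 3.125 = 4.25 m
1–5 s: |½(-10 + -5)(4)| = 30 m
Total distance = 34.25 m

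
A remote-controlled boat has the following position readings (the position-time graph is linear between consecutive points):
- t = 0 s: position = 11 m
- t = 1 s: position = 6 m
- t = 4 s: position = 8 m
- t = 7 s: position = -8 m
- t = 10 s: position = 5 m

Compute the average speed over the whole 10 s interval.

Average speed = (total path length)/(elapsed time); on a piecewise-linear x-t graph the path length is Σ|Δx|.
0–1 s: |Δx| = |6 − 11| = 5 m
1–4 s: |Δx| = |8 − 6| = 2 m
4–7 s: |Δx| = |-8 − 8| = 16 m
7–10 s: |Δx| = |5 − -8| = 13 m
Total path = 36 m; average speed = 36/10 = 3.6 m/s.

3.6 m/s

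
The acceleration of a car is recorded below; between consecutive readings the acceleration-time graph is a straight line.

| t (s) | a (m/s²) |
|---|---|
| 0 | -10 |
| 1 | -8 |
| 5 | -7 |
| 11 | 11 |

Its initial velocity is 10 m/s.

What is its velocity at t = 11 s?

-17 m/s

Δv equals the area under the a-t graph; then v = v₀ + Δv.
0–1 s: ½(-10 + -8)(1) = -9 m/s
1–5 s: ½(-8 + -7)(4) = -30 m/s
5–11 s: ½(-7 + 11)(6) = 12 m/s
Δv = -27 m/s, so v(11) = 10 + (-27) = -17 m/s.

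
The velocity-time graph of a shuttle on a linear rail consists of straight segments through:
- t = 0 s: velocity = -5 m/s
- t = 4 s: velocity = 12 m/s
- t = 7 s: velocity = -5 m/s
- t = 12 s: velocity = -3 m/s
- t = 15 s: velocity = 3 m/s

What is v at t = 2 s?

On 0–4 s the graph is linear from -5 to 12 m/s: v(2) = -5 + (12 − -5)·(2 − 0)/(4 − 0) = 3.5 m/s.

3.5 m/s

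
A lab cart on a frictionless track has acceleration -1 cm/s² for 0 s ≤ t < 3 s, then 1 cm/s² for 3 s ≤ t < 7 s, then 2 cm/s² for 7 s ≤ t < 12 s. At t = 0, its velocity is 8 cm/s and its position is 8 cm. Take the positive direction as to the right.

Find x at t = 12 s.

125.5 cm

On each constant-a segment, Δv = aΔt and Δx = v₀Δt + ½aΔt²; chain segment to segment.
0–3 s: v starts 8 cm/s; Δx = 8·3 + ½·-1·3² = 19.5 cm; v ends 5 cm/s.
3–7 s: v starts 5 cm/s; Δx = 5·4 + ½·1·4² = 28 cm; v ends 9 cm/s.
7–12 s: v starts 9 cm/s; Δx = 9·5 + ½·2·5² = 70 cm; v ends 19 cm/s.
x(12) = 8 + Σ Δx = 125.5 cm.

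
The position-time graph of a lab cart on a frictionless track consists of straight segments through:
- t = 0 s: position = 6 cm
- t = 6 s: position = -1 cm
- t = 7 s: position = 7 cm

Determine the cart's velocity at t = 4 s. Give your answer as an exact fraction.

Velocity is the slope of the x-t graph on 0–6 s: (-1 − 6)/(6 − 0) = -7/6 cm/s.

-7/6 cm/s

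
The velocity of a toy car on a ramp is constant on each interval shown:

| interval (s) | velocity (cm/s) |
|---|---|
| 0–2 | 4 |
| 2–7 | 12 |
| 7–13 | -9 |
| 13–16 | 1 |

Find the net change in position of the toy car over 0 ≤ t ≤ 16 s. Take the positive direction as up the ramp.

17 cm

Displacement is the signed area under the v-t curve.
0–2 s: 4 × 2 = 8 cm
2–7 s: 12 × 5 = 60 cm
7–13 s: -9 × 6 = -54 cm
13–16 s: 1 × 3 = 3 cm
Net displacement = 17 cm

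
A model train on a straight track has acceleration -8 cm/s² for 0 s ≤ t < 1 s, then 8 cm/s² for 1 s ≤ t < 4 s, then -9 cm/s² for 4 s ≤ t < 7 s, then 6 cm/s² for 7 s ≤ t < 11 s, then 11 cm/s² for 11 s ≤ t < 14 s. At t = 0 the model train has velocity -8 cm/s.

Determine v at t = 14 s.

38 cm/s

Δv equals the area under the a-t graph; then v = v₀ + Δv.
0–1 s: -8 × 1 = -8 cm/s
1–4 s: 8 × 3 = 24 cm/s
4–7 s: -9 × 3 = -27 cm/s
7–11 s: 6 × 4 = 24 cm/s
11–14 s: 11 × 3 = 33 cm/s
Δv = 46 cm/s, so v(14) = -8 + (46) = 38 cm/s.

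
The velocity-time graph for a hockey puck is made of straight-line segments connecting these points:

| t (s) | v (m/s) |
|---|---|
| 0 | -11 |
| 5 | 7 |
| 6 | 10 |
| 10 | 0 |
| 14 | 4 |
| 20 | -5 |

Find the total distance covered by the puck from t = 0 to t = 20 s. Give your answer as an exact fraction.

664/9 m

Distance (not displacement) is the total path length: add the absolute areas under v-t.
0–5 s: v = 0 at t = 55/18 s; triangle areas 605/36 + 245/36 = 425/18 m
5–6 s: |½(7 + 10)(1)| = 8.5 m
6–10 s: |½(10 + 0)(4)| = 20 m
10–14 s: |½(0 + 4)(4)| = 8 m
14–20 s: v = 0 at t = 50/3 s; triangle areas 16/3 + 25/3 = 41/3 m
Total distance = 664/9 m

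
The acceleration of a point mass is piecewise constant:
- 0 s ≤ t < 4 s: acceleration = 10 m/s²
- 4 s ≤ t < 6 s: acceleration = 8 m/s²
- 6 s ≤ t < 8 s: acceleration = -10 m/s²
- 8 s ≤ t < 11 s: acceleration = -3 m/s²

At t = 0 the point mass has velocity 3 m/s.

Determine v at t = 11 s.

Δv equals the area under the a-t graph; then v = v₀ + Δv.
0–4 s: 10 × 4 = 40 m/s
4–6 s: 8 × 2 = 16 m/s
6–8 s: -10 × 2 = -20 m/s
8–11 s: -3 × 3 = -9 m/s
Δv = 27 m/s, so v(11) = 3 + (27) = 30 m/s.

30 m/s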